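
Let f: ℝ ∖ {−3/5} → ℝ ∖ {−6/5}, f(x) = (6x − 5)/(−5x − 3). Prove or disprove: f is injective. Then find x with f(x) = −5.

Suppose f(x_1) = f(x_2). Cross-multiplying: (6x_1 − 5)(−5x_2 − 3) = (6x_2 − 5)(−5x_1 − 3).
Expanding both sides and cancelling the symmetric terms leaves −43·(x_1 − x_2) = 0. Since −43 ≠ 0, x_1 = x_2. Hence f is injective.
Solving f(x) = −5: cross-multiplying gives 6x − 5 = −5(−5x − 3), which rearranges to −19x = 20, so x = −20/19.

-20/19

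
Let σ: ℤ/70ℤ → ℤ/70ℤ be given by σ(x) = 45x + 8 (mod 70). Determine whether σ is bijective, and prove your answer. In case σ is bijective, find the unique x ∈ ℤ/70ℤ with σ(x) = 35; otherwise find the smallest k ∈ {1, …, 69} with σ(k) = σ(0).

We have gcd(45, 70) = 5 > 1. Taking u = 0 and v = 14: σ(0) = 8 and σ(14) = 45·14 + 8 = 638 ≡ 8 (mod 70).
So σ(0) = σ(14) while 0 ≠ 14, therefore σ is not injective, hence not bijective.
Since σ is not bijective, we find the least positive k with σ(k) = σ(0): this means 45k ≡ 0 (mod 70), i.e. 70 ∣ 45k. Since gcd(45, 70) = 5, dividing through by 5 this holds exactly when 14 ∣ 9k, and as gcd(9, 14) = 1, exactly when 14 ∣ k.
The smallest positive such k is 14.

14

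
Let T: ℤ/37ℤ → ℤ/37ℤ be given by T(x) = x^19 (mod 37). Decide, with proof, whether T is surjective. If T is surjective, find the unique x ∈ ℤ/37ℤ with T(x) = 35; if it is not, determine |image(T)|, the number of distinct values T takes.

2

Since 37 is prime, the nonzero elements of ℤ/37ℤ form a cyclic group of order 36.
As gcd(19, 36) = 1, raising to the 19th power is a bijection on this group: if s^19 ≡ t^19 then (st^{−1})^19 = 1, and the only element of order dividing gcd(19, 36) = 1 is 1, so s = t.
With T(0) = 0 this makes T injective on all of ℤ/37ℤ, hence bijective (finite equal-size domain and codomain). In particular T is surjective.
Since T is surjective, we find the preimage of 35. The inverse of x ↦ x^19 on (ℤ/37ℤ)^× is x ↦ x^19, because 19·19 = 361 = 10·36 + 1 ≡ 1 (mod 36) and x^{36} = 1 for x ≠ 0 (Fermat). So T⁻¹(35) = 35^19 mod 37.
Repeated squaring mod 37: 35^1 ≡ 35, 35^2 ≡ 35² = 1225 ≡ 4, 35^4 ≡ 4² = 16, 35^8 ≡ 16² = 256 ≡ 34, 35^16 ≡ 34² = 1156 ≡ 9. Since 19 = 16 + 2 + 1, 35^19 ≡ 9·4·35: 9·4 = 36, then 36·35 = 1260 ≡ 2. So 35^19 ≡ 2 (mod 37).
Hence T⁻¹(35) = 2.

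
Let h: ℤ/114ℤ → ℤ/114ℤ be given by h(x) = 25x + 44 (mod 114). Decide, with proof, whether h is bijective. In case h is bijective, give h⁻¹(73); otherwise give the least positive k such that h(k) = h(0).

65

Recall: h is injective when h(x_1) = h(x_2) forces x_1 = x_2.
If h(x_1) = h(x_2), then 25x_1 ≡ 25x_2 (mod 114). Because gcd(25, 114) = 1, we may cancel 25 to get x_1 ≡ x_2 (mod 114).
We now compute 25⁻¹ mod 114 explicitly. Euclid's algorithm: 114 = 4·25 + 14, 25 = 1·14 + 11, 14 = 1·11 + 3, 11 = 3·3 + 2, 3 = 1·2 + 1; back-substituting gives 1 = 73·25 − 16·114, so 25⁻¹ ≡ 73 (mod 114).
Then y ↦ 73(y − 44) is a two-sided inverse to h, so every y ∈ ℤ/114ℤ has a preimage.
So h is bijective.
Since h is bijective, we compute h⁻¹(73): solve 25x + 44 ≡ 73 (mod 114), i.e. 25x ≡ 29 (mod 114).
Multiplying by 25⁻¹ = 73 gives x ≡ 73·29 = 2117 = 18·114 + 65 ≡ 65 (mod 114).
Check: h(65) = 25·65 + 44 = 1669 = 14·114 + 73 ≡ 73 (mod 114).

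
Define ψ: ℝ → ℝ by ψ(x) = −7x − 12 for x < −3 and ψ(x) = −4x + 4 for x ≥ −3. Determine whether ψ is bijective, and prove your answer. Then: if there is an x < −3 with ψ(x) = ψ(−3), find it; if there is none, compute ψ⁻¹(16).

-4

Both pieces are strictly decreasing (slopes −7 and −4), so each is injective on its own interval.
The left piece maps (−∞, −3) onto (9, ∞); the right piece maps [−3, ∞) onto (−∞, 16].
These images overlap. In particular ψ(−3) = 16 (right piece), and solving −7x − 12 = 16 on the left piece gives x = −4 < −3.
So ψ(−4) = ψ(−3) with −4 ≠ −3, and ψ is not injective, hence not bijective. This x = −4 is the requested value below −3.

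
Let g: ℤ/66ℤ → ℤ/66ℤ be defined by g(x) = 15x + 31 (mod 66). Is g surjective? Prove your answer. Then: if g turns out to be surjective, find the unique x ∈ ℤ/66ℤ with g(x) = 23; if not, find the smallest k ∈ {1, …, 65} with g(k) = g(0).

Since gcd(15, 66) = 3, we have 15x ≡ 0 (mod 3) for all x, so g(x) ≡ 1 (mod 3).
But 0 ≢ 1 (mod 3), so 0 ∈ ℤ/66ℤ has no preimage. Thus g is not surjective.
Since g is not surjective, we find the least positive k with g(k) = g(0): this means 15k ≡ 0 (mod 66), i.e. 66 ∣ 15k. Since gcd(15, 66) = 3, dividing through by 3 this holds exactly when 22 ∣ 5k, and as gcd(5, 22) = 1, exactly when 22 ∣ k.
The smallest positive such k is 22.

22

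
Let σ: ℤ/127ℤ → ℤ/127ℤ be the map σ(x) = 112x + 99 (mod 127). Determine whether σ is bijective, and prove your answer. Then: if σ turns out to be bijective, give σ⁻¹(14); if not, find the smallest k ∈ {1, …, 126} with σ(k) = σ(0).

By definition, injectivity means: for all x_1, x_2 in the domain, σ(x_1) = σ(x_2) implies x_1 = x_2.
Suppose σ(x_1) = σ(x_2) in ℤ/127ℤ. Then 112x_1 + 99 ≡ 112x_2 + 99 (mod 127), thus 112(x_1 − x_2) ≡ 0 (mod 127).
Since gcd(112, 127) = 1, 112 is invertible modulo 127, thus x_1 − x_2 ≡ 0 (mod 127), i.e. x_1 = x_2.
We now compute 112⁻¹ mod 127 explicitly. Euclid's algorithm: 127 = 1·112 + 15, 112 = 7·15 + 7, 15 = 2·7 + 1; back-substituting gives 1 = 110·112 − 97·127, so 112⁻¹ ≡ 110 (mod 127).
For any y ∈ ℤ/127ℤ, x = 110(y − 99) mod 127 satisfies σ(x) = 112·110(y − 99) + 99 ≡ y (since 112·110 ≡ 1 mod 127). So every y has a preimage.
Hence σ is bijective.
Since σ is bijective, we compute σ⁻¹(14): solve 112x + 99 ≡ 14 (mod 127), i.e. 112x ≡ 42 (mod 127).
Multiplying by 112⁻¹ = 110 gives x ≡ 110·42 = 4620 = 36·127 + 48 ≡ 48 (mod 127).
Check: σ(48) = 112·48 + 99 = 5475 = 43·127 + 14 ≡ 14 (mod 127).

48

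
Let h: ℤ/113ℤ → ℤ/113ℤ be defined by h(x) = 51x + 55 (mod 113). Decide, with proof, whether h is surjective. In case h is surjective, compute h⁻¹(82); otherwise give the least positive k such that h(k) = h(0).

67

Since gcd(51, 113) = 1, 51 is invertible modulo 113. Euclid's algorithm: 113 = 2·51 + 11, 51 = 4·11 + 7, 11 = 1·7 + 4, 7 = 1·4 + 3, 4 = 1·3 + 1; back-substituting gives 1 = 82·51 − 37·113, so 51⁻¹ ≡ 82 (mod 113).
Then y ↦ 82(y − 55) is a two-sided inverse to h, so every y ∈ ℤ/113ℤ has a preimage.
Hence h is surjective.
Since h is surjective, we compute h⁻¹(82): solve 51x + 55 ≡ 82 (mod 113), i.e. 51x ≡ 27 (mod 113).
Multiplying by 51⁻¹ = 82 gives x ≡ 82·27 = 2214 = 19·113 + 67 ≡ 67 (mod 113).
Check: h(67) = 51·67 + 55 = 3472 = 30·113 + 82 ≡ 82 (mod 113).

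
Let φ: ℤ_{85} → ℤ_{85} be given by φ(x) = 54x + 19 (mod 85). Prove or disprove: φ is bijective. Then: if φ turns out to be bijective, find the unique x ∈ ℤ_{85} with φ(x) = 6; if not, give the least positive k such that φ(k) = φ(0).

58

Suppose φ(x_1) = φ(x_2) in ℤ_{85}. Then 54x_1 + 19 ≡ 54x_2 + 19 (mod 85), so 54(x_1 − x_2) ≡ 0 (mod 85).
Since gcd(54, 85) = 1, 54 is invertible modulo 85, so x_1 − x_2 ≡ 0 (mod 85), i.e. x_1 = x_2.
We now compute 54⁻¹ mod 85 explicitly. Euclid's algorithm: 85 = 1·54 + 31, 54 = 1·31 + 23, 31 = 1·23 + 8, 23 = 2·8 + 7, 8 = 1·7 + 1; back-substituting gives 1 = 74·54 − 47·85, so 54⁻¹ ≡ 74 (mod 85).
Then y ↦ 74(y − 19) is a two-sided inverse to φ, so every y ∈ ℤ_{85} has a preimage.
So φ is bijective.
Since φ is bijective, we find φ⁻¹(6): we need 54x ≡ 6 − 19 ≡ 72 (mod 85). Using 54⁻¹ = 74: x ≡ 74·72 = 5328 = 62·85 + 58, so x = 58.
Check: φ(58) = 54·58 + 19 = 3151 = 37·85 + 6 ≡ 6 (mod 85).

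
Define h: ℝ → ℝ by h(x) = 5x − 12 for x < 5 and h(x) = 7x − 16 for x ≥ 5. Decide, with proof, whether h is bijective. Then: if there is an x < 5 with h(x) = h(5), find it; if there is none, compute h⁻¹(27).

Both pieces are strictly increasing (slopes 5 and 7), so each is injective on its own interval.
The left piece maps (−∞, 5) onto (−∞, 13); the right piece maps [5, ∞) onto [19, ∞).
The images leave a gap (13 has no preimage), so h is not surjective, hence not bijective.
Because the two images are disjoint, no x < 5 has h(x) = h(5), so we compute h⁻¹(27): 27 lies in [19, ∞), so solve 7x − 16 = 27: x = (27 + 16)/7 = 43/7.

43/7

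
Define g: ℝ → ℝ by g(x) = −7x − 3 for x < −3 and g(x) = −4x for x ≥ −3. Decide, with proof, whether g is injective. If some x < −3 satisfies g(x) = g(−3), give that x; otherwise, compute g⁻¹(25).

Both pieces are strictly decreasing (slopes −7 and −4), so each is injective on its own interval.
The left piece maps (−∞, −3) onto (18, ∞); the right piece maps [−3, ∞) onto (−∞, 12].
These images are disjoint, so no value is attained by both pieces. Thus g is injective.
Because the two images are disjoint, no x < −3 has g(x) = g(−3), so we compute g⁻¹(25): 25 lies in (18, ∞), so solve −7x − 3 = 25: x = (25 + 3)/(−7) = −4.

-4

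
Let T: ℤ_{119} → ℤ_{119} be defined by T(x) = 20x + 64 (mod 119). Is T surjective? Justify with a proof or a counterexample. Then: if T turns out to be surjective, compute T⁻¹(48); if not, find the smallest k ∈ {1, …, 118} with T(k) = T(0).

23

Since gcd(20, 119) = 1, 20 is invertible modulo 119. Euclid's algorithm: 119 = 5·20 + 19, 20 = 1·19 + 1; back-substituting gives 1 = 6·20 − 1·119, so 20⁻¹ ≡ 6 (mod 119).
For any y ∈ ℤ_{119}, x = 6(y − 64) mod 119 satisfies T(x) = 20·6(y − 64) + 64 ≡ y (since 20·6 ≡ 1 mod 119). So every y has a preimage.
Therefore T is surjective.
Since T is surjective, we find T⁻¹(48): we need 20x ≡ 48 − 64 ≡ 103 (mod 119). Using 20⁻¹ = 6: x ≡ 6·103 = 618 = 5·119 + 23, so x = 23.
Check: T(23) = 20·23 + 64 = 524 = 4·119 + 48 ≡ 48 (mod 119).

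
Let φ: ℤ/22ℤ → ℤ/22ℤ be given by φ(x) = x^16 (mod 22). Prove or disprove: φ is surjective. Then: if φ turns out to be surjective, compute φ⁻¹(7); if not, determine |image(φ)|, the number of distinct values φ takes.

12

φ(10): Repeated squaring mod 22: 10^1 ≡ 10, 10^2 ≡ 10² = 100 ≡ 12, 10^4 ≡ 12² = 144 ≡ 12, 10^8 ≡ 12² = 144 ≡ 12, 10^16 ≡ 12² = 144 ≡ 12. So 10^16 ≡ 12 (mod 22).
φ(12): Repeated squaring mod 22: 12^1 ≡ 12, 12^2 ≡ 12² = 144 ≡ 12, 12^4 ≡ 12² = 144 ≡ 12, 12^8 ≡ 12² = 144 ≡ 12, 12^16 ≡ 12² = 144 ≡ 12. So 12^16 ≡ 12 (mod 22).
So φ(10) = φ(12) = 12 while 10 ≠ 12, hence φ is not injective.
A non-injective map from the 22-element set ℤ/22ℤ to itself takes at most 21 distinct values, so it cannot be surjective. So φ is not surjective.
Since φ is not surjective, we determine |image(φ)|. Computing x^16 mod 22 for each x (by repeated squaring, reducing mod 22 at every step), the values φ(0), φ(1), …, φ(21) are: 0, 1, 20, 3, 4, 5, 16, 15, 14, 9, 12, 11, 12, 9, 14, 15, 16, 5, 4, 3, 20, 1.
The distinct values are {0, 1, 3, 4, 5, 9, 11, 12, 14, 15, 16, 20}; there are 12 of them.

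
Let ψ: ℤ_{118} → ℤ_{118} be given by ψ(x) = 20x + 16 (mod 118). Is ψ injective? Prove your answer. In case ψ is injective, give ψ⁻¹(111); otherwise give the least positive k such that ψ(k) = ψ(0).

59

By definition, ψ is injective if ψ(s) = ψ(t) implies s = t.
We have gcd(20, 118) = 2 > 1. Taking s = 0 and t = 59: ψ(0) = 16 and ψ(59) = 20·59 + 16 = 1196 ≡ 16 (mod 118).
So ψ(0) = ψ(59) while 0 ≠ 59, hence ψ is not injective.
Since ψ is not injective, we find the least positive k with ψ(k) = ψ(0): this means 20k ≡ 0 (mod 118), i.e. 118 ∣ 20k. Since gcd(20, 118) = 2, dividing through by 2 this holds exactly when 59 ∣ 10k, and as gcd(10, 59) = 1, exactly when 59 ∣ k.
The smallest positive such k is 59.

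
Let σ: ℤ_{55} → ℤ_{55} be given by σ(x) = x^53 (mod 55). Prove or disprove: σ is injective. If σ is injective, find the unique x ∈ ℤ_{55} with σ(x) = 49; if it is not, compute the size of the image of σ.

14

Computing x^53 mod 55 for each x (by repeated squaring, reducing mod 55 at every step), the values σ(0), σ(1), …, σ(54) are: 0, 1, 52, 38, 9, 15, 51, 2, 28, 14, 10, 11, 12, 8, 49, 20, 26, 7, 13, 39, 25, 21, 22, 23, 19, 5, 31, 37, 18, 24, 50, 36, 32, 33, 34, 30, 16, 42, 48, 29, 35, 6, 47, 43, 44, 45, 41, 27, 53, 4, 40, 46, 17, 3, 54.
Every element of ℤ_{55} appears exactly once in this list, so σ is a bijection, and in particular injective.
Since σ is injective, we read off the preimage of 49 from the same table: σ(14) = 49, so σ⁻¹(49) = 14.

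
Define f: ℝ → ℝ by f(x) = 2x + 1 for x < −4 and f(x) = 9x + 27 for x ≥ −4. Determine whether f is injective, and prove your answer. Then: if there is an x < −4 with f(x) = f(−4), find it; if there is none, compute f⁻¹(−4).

-5

Both pieces are strictly increasing (slopes 2 and 9), so each is injective on its own interval.
The left piece maps (−∞, −4) onto (−∞, −7); the right piece maps [−4, ∞) onto [−9, ∞).
These images overlap. In particular f(−4) = −9 (right piece), and solving 2x + 1 = −9 on the left piece gives x = −5 < −4.
So f(−5) = f(−4) with −5 ≠ −4, and f is not injective. This x = −5 is the requested value below −4.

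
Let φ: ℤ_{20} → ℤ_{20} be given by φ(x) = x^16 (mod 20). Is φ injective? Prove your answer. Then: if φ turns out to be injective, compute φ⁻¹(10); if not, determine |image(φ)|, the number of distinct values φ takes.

4

φ(1) = 1^16 = 1.
φ(3): Repeated squaring mod 20: 3^1 ≡ 3, 3^2 ≡ 3² = 9, 3^4 ≡ 9² = 81 ≡ 1, 3^8 ≡ 1² = 1, 3^16 ≡ 1² = 1. So 3^16 ≡ 1 (mod 20).
So φ(1) = φ(3) = 1 while 1 ≠ 3, therefore φ is not injective.
Since φ is not injective, we determine |image(φ)|. Computing x^16 mod 20 for each x (by repeated squaring, reducing mod 20 at every step), the values φ(0), φ(1), …, φ(19) are: 0, 1, 16, 1, 16, 5, 16, 1, 16, 1, 0, 1, 16, 1, 16, 5, 16, 1, 16, 1.
The distinct values are {0, 1, 5, 16}; there are 4 of them.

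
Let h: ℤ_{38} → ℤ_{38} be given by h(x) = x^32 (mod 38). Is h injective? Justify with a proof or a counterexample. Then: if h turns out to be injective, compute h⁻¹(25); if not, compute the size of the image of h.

20

h(18): Repeated squaring mod 38: 18^1 ≡ 18, 18^2 ≡ 18² = 324 ≡ 20, 18^4 ≡ 20² = 400 ≡ 20, 18^8 ≡ 20² = 400 ≡ 20, 18^16 ≡ 20² = 400 ≡ 20, 18^32 ≡ 20² = 400 ≡ 20. So 18^32 ≡ 20 (mod 38).
h(20): Repeated squaring mod 38: 20^1 ≡ 20, 20^2 ≡ 20² = 400 ≡ 20, 20^4 ≡ 20² = 400 ≡ 20, 20^8 ≡ 20² = 400 ≡ 20, 20^16 ≡ 20² = 400 ≡ 20, 20^32 ≡ 20² = 400 ≡ 20. So 20^32 ≡ 20 (mod 38).
So h(18) = h(20) = 20 while 18 ≠ 20, therefore h is not injective.
Since h is not injective, we determine |image(h)|. Computing x^32 mod 38 for each x (by repeated squaring, reducing mod 38 at every step), the values h(0), h(1), …, h(37) are: 0, 1, 6, 23, 36, 9, 24, 11, 26, 35, 16, 7, 30, 5, 28, 17, 4, 25, 20, 19, 20, 25, 4, 17, 28, 5, 30, 7, 16, 35, 26, 11, 24, 9, 36, 23, 6, 1.
The distinct values are {0, 1, 4, 5, 6, 7, 9, 11, 16, 17, 19, 20, 23, 24, 25, 26, 28, 30, 35, 36}; there are 20 of them.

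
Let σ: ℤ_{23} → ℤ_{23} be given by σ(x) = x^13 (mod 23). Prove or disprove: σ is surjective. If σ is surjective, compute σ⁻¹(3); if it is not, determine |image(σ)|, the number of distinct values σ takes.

Since 23 is prime, the nonzero elements of ℤ_{23} form a cyclic group of order 22.
As gcd(13, 22) = 1, raising to the 13th power is a bijection on this group: if a^13 ≡ b^13 then (ab^{−1})^13 = 1, and the only element of order dividing gcd(13, 22) = 1 is 1, so a = b.
With σ(0) = 0 this makes σ injective on all of ℤ_{23}, hence bijective (finite equal-size domain and codomain). In particular σ is surjective.
Since σ is surjective, we find the preimage of 3. The inverse of x ↦ x^13 on (ℤ_{23})^× is x ↦ x^17, because 13·17 = 221 = 10·22 + 1 ≡ 1 (mod 22) and x^{22} = 1 for x ≠ 0 (Fermat). So σ⁻¹(3) = 3^17 mod 23.
Repeated squaring mod 23: 3^1 ≡ 3, 3^2 ≡ 3² = 9, 3^4 ≡ 9² = 81 ≡ 12, 3^8 ≡ 12² = 144 ≡ 6, 3^16 ≡ 6² = 36 ≡ 13. Since 17 = 16 + 1, 3^17 ≡ 13·3: 13·3 = 39 ≡ 16. So 3^17 ≡ 16 (mod 23).
Hence σ⁻¹(3) = 16.

16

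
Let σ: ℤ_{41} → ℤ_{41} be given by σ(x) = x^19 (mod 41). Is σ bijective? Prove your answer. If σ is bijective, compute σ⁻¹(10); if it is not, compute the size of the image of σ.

37

Since 41 is prime, the nonzero elements of ℤ_{41} form a cyclic group of order 40.
As gcd(19, 40) = 1, raising to the 19th power is a bijection on this group: if u^19 ≡ v^19 then (uv^{−1})^19 = 1, and the only element of order dividing gcd(19, 40) = 1 is 1, so u = v.
With σ(0) = 0 this makes σ injective on all of ℤ_{41}, hence bijective (finite equal-size domain and codomain). In particular σ is bijective.
Since σ is bijective, we find the preimage of 10. The inverse of x ↦ x^19 on (ℤ_{41})^× is x ↦ x^19, because 19·19 = 361 = 9·40 + 1 ≡ 1 (mod 40) and x^{40} = 1 for x ≠ 0 (Fermat). So σ⁻¹(10) = 10^19 mod 41.
Repeated squaring mod 41: 10^1 ≡ 10, 10^2 ≡ 10² = 100 ≡ 18, 10^4 ≡ 18² = 324 ≡ 37, 10^8 ≡ 37² = 1369 ≡ 16, 10^16 ≡ 16² = 256 ≡ 10. Since 19 = 16 + 2 + 1, 10^19 ≡ 10·18·10: 10·18 = 180 ≡ 16, then 16·10 = 160 ≡ 37. So 10^19 ≡ 37 (mod 41).
Hence σ⁻¹(10) = 37.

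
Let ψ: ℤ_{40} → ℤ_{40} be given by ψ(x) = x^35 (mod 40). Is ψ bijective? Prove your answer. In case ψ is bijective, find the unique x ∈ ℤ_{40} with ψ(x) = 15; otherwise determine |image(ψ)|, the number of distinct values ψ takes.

ψ(0) = 0^35 = 0.
ψ(10): Repeated squaring mod 40: 10^1 ≡ 10, 10^2 ≡ 10² = 100 ≡ 20, 10^4 ≡ 20² = 400 ≡ 0, 10^8 ≡ 0² = 0, 10^16 ≡ 0² = 0, 10^32 ≡ 0² = 0. Since 35 = 32 + 2 + 1, 10^35 ≡ 0·20·10: 0·20 = 0, then 0·10 = 0. So 10^35 ≡ 0 (mod 40).
So ψ(0) = ψ(10) = 0 while 0 ≠ 10, therefore ψ is not injective, hence not bijective.
Since ψ is not bijective, we determine |image(ψ)|. Computing x^35 mod 40 for each x (by repeated squaring, reducing mod 40 at every step), the values ψ(0), ψ(1), …, ψ(39) are: 0, 1, 8, 27, 24, 5, 16, 23, 32, 9, 0, 11, 8, 37, 24, 15, 16, 33, 32, 19, 0, 21, 8, 7, 24, 25, 16, 3, 32, 29, 0, 31, 8, 17, 24, 35, 16, 13, 32, 39.
The distinct values are {0, 1, 3, 5, 7, 8, 9, 11, 13, 15, 16, 17, 19, 21, 23, 24, 25, 27, 29, 31, 32, 33, 35, 37, 39}; there are 25 of them.

25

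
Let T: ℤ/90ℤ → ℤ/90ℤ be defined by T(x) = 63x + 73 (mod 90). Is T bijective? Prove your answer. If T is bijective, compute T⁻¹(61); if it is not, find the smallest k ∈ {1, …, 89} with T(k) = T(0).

We have gcd(63, 90) = 9 > 1. Taking x_1 = 0 and x_2 = 10: T(0) = 73 and T(10) = 63·10 + 73 = 703 ≡ 73 (mod 90).
So T(0) = T(10) while 0 ≠ 10, thus T is not injective, hence not bijective.
Since T is not bijective, we find the least positive k with T(k) = T(0): this means 63k ≡ 0 (mod 90), i.e. 90 ∣ 63k. Since gcd(63, 90) = 9, dividing through by 9 this holds exactly when 10 ∣ 7k, and as gcd(7, 10) = 1, exactly when 10 ∣ k.
The smallest positive such k is 10.

10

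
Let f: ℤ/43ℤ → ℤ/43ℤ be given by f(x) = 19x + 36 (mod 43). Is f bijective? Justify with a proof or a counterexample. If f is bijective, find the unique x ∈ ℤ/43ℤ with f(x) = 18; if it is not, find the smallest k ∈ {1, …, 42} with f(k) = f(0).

33

Suppose f(s) = f(t) in ℤ/43ℤ. Then 19s + 36 ≡ 19t + 36 (mod 43), therefore 19(s − t) ≡ 0 (mod 43).
Since gcd(19, 43) = 1, 19 is invertible modulo 43, thus s − t ≡ 0 (mod 43), i.e. s = t.
We now compute 19⁻¹ mod 43 explicitly. Euclid's algorithm: 43 = 2·19 + 5, 19 = 3·5 + 4, 5 = 1·4 + 1; back-substituting gives 1 = 34·19 − 15·43, so 19⁻¹ ≡ 34 (mod 43).
For any y ∈ ℤ/43ℤ, x = 34(y − 36) mod 43 satisfies f(x) = 19·34(y − 36) + 36 ≡ y (since 19·34 ≡ 1 mod 43). So every y has a preimage.
Thus f is bijective.
Since f is bijective, we compute f⁻¹(18): solve 19x + 36 ≡ 18 (mod 43), i.e. 19x ≡ 25 (mod 43).
Multiplying by 19⁻¹ = 34 gives x ≡ 34·25 = 850 = 19·43 + 33 ≡ 33 (mod 43).
Check: f(33) = 19·33 + 36 = 663 = 15·43 + 18 ≡ 18 (mod 43).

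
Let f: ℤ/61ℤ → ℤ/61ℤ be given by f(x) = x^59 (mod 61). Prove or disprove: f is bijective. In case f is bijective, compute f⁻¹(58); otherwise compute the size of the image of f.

Since 61 is prime, the nonzero elements of ℤ/61ℤ form a cyclic group of order 60.
As gcd(59, 60) = 1, raising to the 59th power is a bijection on this group: if s^59 ≡ t^59 then (st^{−1})^59 = 1, and the only element of order dividing gcd(59, 60) = 1 is 1, so s = t.
With f(0) = 0 this makes f injective on all of ℤ/61ℤ, hence bijective (finite equal-size domain and codomain). In particular f is bijective.
Since f is bijective, we find the preimage of 58. The inverse of x ↦ x^59 on (ℤ/61ℤ)^× is x ↦ x^59, because 59·59 = 3481 = 58·60 + 1 ≡ 1 (mod 60) and x^{60} = 1 for x ≠ 0 (Fermat). So f⁻¹(58) = 58^59 mod 61.
Repeated squaring mod 61: 58^1 ≡ 58, 58^2 ≡ 58² = 3364 ≡ 9, 58^4 ≡ 9² = 81 ≡ 20, 58^8 ≡ 20² = 400 ≡ 34, 58^16 ≡ 34² = 1156 ≡ 58, 58^32 ≡ 58² = 3364 ≡ 9. Since 59 = 32 + 16 + 8 + 2 + 1, 58^59 ≡ 9·58·34·9·58: 9·58 = 522 ≡ 34, then 34·34 = 1156 ≡ 58, then 58·9 = 522 ≡ 34, then 34·58 = 1972 ≡ 20. So 58^59 ≡ 20 (mod 61).
Hence f⁻¹(58) = 20.

20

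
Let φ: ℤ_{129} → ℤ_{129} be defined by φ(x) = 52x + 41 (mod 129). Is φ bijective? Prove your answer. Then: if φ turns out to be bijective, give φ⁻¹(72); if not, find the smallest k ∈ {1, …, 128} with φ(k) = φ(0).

Suppose φ(a) = φ(b) in ℤ_{129}. Then 52a + 41 ≡ 52b + 41 (mod 129), therefore 52(a − b) ≡ 0 (mod 129).
Since gcd(52, 129) = 1, 52 is invertible modulo 129, therefore a − b ≡ 0 (mod 129), i.e. a = b.
We now compute 52⁻¹ mod 129 explicitly. Euclid's algorithm: 129 = 2·52 + 25, 52 = 2·25 + 2, 25 = 12·2 + 1; back-substituting gives 1 = 67·52 − 27·129, so 52⁻¹ ≡ 67 (mod 129).
For any y ∈ ℤ_{129}, x = 67(y − 41) mod 129 satisfies φ(x) = 52·67(y − 41) + 41 ≡ y (since 52·67 ≡ 1 mod 129). So every y has a preimage.
Thus φ is bijective.
Since φ is bijective, we compute φ⁻¹(72): solve 52x + 41 ≡ 72 (mod 129), i.e. 52x ≡ 31 (mod 129).
Multiplying by 52⁻¹ = 67 gives x ≡ 67·31 = 2077 = 16·129 + 13 ≡ 13 (mod 129).
Check: φ(13) = 52·13 + 41 = 717 = 5·129 + 72 ≡ 72 (mod 129).

13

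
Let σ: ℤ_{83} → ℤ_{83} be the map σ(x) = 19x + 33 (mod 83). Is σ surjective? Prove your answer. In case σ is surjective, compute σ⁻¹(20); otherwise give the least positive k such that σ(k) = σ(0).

43

Since gcd(19, 83) = 1, 19 is invertible modulo 83. Euclid's algorithm: 83 = 4·19 + 7, 19 = 2·7 + 5, 7 = 1·5 + 2, 5 = 2·2 + 1; back-substituting gives 1 = 35·19 − 8·83, so 19⁻¹ ≡ 35 (mod 83).
For any y ∈ ℤ_{83}, x = 35(y − 33) mod 83 satisfies σ(x) = 19·35(y − 33) + 33 ≡ y (since 19·35 ≡ 1 mod 83). So every y has a preimage.
Thus σ is surjective.
Since σ is surjective, we find σ⁻¹(20): we need 19x ≡ 20 − 33 ≡ 70 (mod 83). Using 19⁻¹ = 35: x ≡ 35·70 = 2450 = 29·83 + 43, so x = 43.
Check: σ(43) = 19·43 + 33 = 850 = 10·83 + 20 ≡ 20 (mod 83).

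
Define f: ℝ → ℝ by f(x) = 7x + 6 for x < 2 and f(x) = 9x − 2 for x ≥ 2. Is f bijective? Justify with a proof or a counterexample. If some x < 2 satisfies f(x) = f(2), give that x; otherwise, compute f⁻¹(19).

Both pieces are strictly increasing (slopes 7 and 9), so each is injective on its own interval.
The left piece maps (−∞, 2) onto (−∞, 20); the right piece maps [2, ∞) onto [16, ∞).
These images overlap. In particular f(2) = 16 (right piece), and solving 7x + 6 = 16 on the left piece gives x = 10/7 < 2.
So f(10/7) = f(2) with 10/7 ≠ 2, and f is not injective, hence not bijective. This x = 10/7 is the requested value below 2.

10/7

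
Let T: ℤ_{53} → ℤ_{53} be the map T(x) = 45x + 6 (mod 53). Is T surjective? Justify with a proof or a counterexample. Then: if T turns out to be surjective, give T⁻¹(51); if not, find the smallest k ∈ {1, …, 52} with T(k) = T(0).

Since gcd(45, 53) = 1, 45 is invertible modulo 53. Euclid's algorithm: 53 = 1·45 + 8, 45 = 5·8 + 5, 8 = 1·5 + 3, 5 = 1·3 + 2, 3 = 1·2 + 1; back-substituting gives 1 = 33·45 − 28·53, so 45⁻¹ ≡ 33 (mod 53).
For any y ∈ ℤ_{53}, x = 33(y − 6) mod 53 satisfies T(x) = 45·33(y − 6) + 6 ≡ y (since 45·33 ≡ 1 mod 53). So every y has a preimage.
Hence T is surjective.
Since T is surjective, we find T⁻¹(51): we need 45x ≡ 51 − 6 ≡ 45 (mod 53). Using 45⁻¹ = 33: x ≡ 33·45 = 1485 = 28·53 + 1, so x = 1.
Check: T(1) = 45·1 + 6 = 51 ≡ 51 (mod 53).

1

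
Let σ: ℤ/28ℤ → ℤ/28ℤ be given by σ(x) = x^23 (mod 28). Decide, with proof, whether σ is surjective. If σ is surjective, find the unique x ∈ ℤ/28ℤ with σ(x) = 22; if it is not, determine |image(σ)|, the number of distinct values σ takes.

σ(0) = 0^23 = 0.
σ(14): Repeated squaring mod 28: 14^1 ≡ 14, 14^2 ≡ 14² = 196 ≡ 0, 14^4 ≡ 0² = 0, 14^8 ≡ 0² = 0, 14^16 ≡ 0² = 0. Since 23 = 16 + 4 + 2 + 1, 14^23 ≡ 0·0·0·14: 0·0 = 0, then 0·0 = 0, then 0·14 = 0. So 14^23 ≡ 0 (mod 28).
So σ(0) = σ(14) = 0 while 0 ≠ 14, hence σ is not injective.
A non-injective map from the 28-element set ℤ/28ℤ to itself takes at most 27 distinct values, so it cannot be surjective. Hence σ is not surjective.
Since σ is not surjective, we determine |image(σ)|. Computing x^23 mod 28 for each x (by repeated squaring, reducing mod 28 at every step), the values σ(0), σ(1), …, σ(27) are: 0, 1, 4, 19, 16, 17, 20, 7, 8, 25, 12, 23, 24, 13, 0, 15, 4, 5, 16, 3, 20, 21, 8, 11, 12, 9, 24, 27.
The distinct values are {0, 1, 3, 4, 5, 7, 8, 9, 11, 12, 13, 15, 16, 17, 19, 20, 21, 23, 24, 25, 27}; there are 21 of them.

21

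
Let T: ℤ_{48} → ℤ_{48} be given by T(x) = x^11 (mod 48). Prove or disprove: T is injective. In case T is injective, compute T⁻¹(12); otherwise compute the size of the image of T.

T(0) = 0^11 = 0.
T(6): Repeated squaring mod 48: 6^1 ≡ 6, 6^2 ≡ 6² = 36, 6^4 ≡ 36² = 1296 ≡ 0, 6^8 ≡ 0² = 0. Since 11 = 8 + 2 + 1, 6^11 ≡ 0·36·6: 0·36 = 0, then 0·6 = 0. So 6^11 ≡ 0 (mod 48).
So T(0) = T(6) = 0 while 0 ≠ 6, hence T is not injective.
Since T is not injective, we determine |image(T)|. Computing x^11 mod 48 for each x (by repeated squaring, reducing mod 48 at every step), the values T(0), T(1), …, T(47) are: 0, 1, 32, 27, 16, 29, 0, 7, 32, 9, 16, 35, 0, 37, 32, 15, 16, 17, 0, 43, 32, 45, 16, 23, 0, 25, 32, 3, 16, 5, 0, 31, 32, 33, 16, 11, 0, 13, 32, 39, 16, 41, 0, 19, 32, 21, 16, 47.
The distinct values are {0, 1, 3, 5, 7, 9, 11, 13, 15, 16, 17, 19, 21, 23, 25, 27, 29, 31, 32, 33, 35, 37, 39, 41, 43, 45, 47}; there are 27 of them.

27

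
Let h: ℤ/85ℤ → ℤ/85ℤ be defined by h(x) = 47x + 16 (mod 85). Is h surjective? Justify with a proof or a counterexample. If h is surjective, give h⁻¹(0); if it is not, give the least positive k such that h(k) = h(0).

72

Recall: h is surjective if every y in the codomain equals h(x) for some x in the domain.
Since gcd(47, 85) = 1, 47 is invertible modulo 85. Euclid's algorithm: 85 = 1·47 + 38, 47 = 1·38 + 9, 38 = 4·9 + 2, 9 = 4·2 + 1; back-substituting gives 1 = 38·47 − 21·85, so 47⁻¹ ≡ 38 (mod 85).
For any y ∈ ℤ/85ℤ, x = 38(y − 16) mod 85 satisfies h(x) = 47·38(y − 16) + 16 ≡ y (since 47·38 ≡ 1 mod 85). So every y has a preimage.
So h is surjective.
Since h is surjective, we compute h⁻¹(0): solve 47x + 16 ≡ 0 (mod 85), i.e. 47x ≡ 69 (mod 85).
Multiplying by 47⁻¹ = 38 gives x ≡ 38·69 = 2622 = 30·85 + 72 ≡ 72 (mod 85).
Check: h(72) = 47·72 + 16 = 3400 = 40·85 + 0 ≡ 0 (mod 85).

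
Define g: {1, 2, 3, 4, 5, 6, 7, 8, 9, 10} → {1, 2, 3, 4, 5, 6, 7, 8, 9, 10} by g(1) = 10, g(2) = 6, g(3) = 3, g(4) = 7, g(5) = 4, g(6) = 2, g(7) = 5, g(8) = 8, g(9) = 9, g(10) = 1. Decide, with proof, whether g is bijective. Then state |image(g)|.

10

The values 10, 6, 3, 7, 4, 2, 5, 8, 9, 1 are a permutation of {1, 2, 3, 4, 5, 6, 7, 8, 9, 10}: each element appears exactly once.
So g is injective and surjective, hence bijective.
The image of g is {1, 2, 3, 4, 5, 6, 7, 8, 9, 10}, which has 10 elements.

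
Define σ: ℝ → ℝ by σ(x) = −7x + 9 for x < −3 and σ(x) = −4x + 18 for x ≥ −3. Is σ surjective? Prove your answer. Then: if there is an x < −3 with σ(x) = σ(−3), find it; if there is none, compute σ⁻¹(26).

Both pieces are strictly decreasing (slopes −7 and −4), so each is injective on its own interval.
The left piece maps (−∞, −3) onto (30, ∞); the right piece maps [−3, ∞) onto (−∞, 30].
These images together cover ℝ, so σ is surjective.
Because the two images are disjoint, no x < −3 has σ(x) = σ(−3), so we compute σ⁻¹(26): 26 lies in (−∞, 30], so solve −4x + 18 = 26: x = (26 − 18)/(−4) = −2.

-2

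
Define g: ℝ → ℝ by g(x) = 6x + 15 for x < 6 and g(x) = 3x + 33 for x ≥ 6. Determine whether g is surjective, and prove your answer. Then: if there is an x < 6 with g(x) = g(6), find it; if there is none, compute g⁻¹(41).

Both pieces are strictly increasing (slopes 6 and 3), so each is injective on its own interval.
The left piece maps (−∞, 6) onto (−∞, 51); the right piece maps [6, ∞) onto [51, ∞).
These images together cover ℝ, so g is surjective.
Because the two images are disjoint, no x < 6 has g(x) = g(6), so we compute g⁻¹(41): 41 lies in (−∞, 51), so solve 6x + 15 = 41: x = (41 − 15)/6 = 13/3.

13/3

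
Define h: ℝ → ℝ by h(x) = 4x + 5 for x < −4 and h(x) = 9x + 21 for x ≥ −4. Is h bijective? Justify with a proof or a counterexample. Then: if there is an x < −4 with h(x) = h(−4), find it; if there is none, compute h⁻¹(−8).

-5

Both pieces are strictly increasing (slopes 4 and 9), so each is injective on its own interval.
The left piece maps (−∞, −4) onto (−∞, −11); the right piece maps [−4, ∞) onto [−15, ∞).
These images overlap. In particular h(−4) = −15 (right piece), and solving 4x + 5 = −15 on the left piece gives x = −5 < −4.
So h(−5) = h(−4) with −5 ≠ −4, and h is not injective, hence not bijective. This x = −5 is the requested value below −4.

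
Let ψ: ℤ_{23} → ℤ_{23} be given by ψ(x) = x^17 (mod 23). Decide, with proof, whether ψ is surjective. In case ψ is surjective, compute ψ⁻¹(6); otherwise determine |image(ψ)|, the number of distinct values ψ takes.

Since 23 is prime, the nonzero elements of ℤ_{23} form a cyclic group of order 22.
As gcd(17, 22) = 1, raising to the 17th power is a bijection on this group: if u^17 ≡ v^17 then (uv^{−1})^17 = 1, and the only element of order dividing gcd(17, 22) = 1 is 1, so u = v.
With ψ(0) = 0 this makes ψ injective on all of ℤ_{23}, hence bijective (finite equal-size domain and codomain). In particular ψ is surjective.
Since ψ is surjective, we find the preimage of 6. The inverse of x ↦ x^17 on (ℤ_{23})^× is x ↦ x^13, because 17·13 = 221 = 10·22 + 1 ≡ 1 (mod 22) and x^{22} = 1 for x ≠ 0 (Fermat). So ψ⁻¹(6) = 6^13 mod 23.
Repeated squaring mod 23: 6^1 ≡ 6, 6^2 ≡ 6² = 36 ≡ 13, 6^4 ≡ 13² = 169 ≡ 8, 6^8 ≡ 8² = 64 ≡ 18. Since 13 = 8 + 4 + 1, 6^13 ≡ 18·8·6: 18·8 = 144 ≡ 6, then 6·6 = 36 ≡ 13. So 6^13 ≡ 13 (mod 23).
Hence ψ⁻¹(6) = 13.

13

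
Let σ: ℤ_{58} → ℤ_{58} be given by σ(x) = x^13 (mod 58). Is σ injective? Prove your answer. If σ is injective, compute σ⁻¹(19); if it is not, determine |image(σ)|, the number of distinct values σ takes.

3

Computing x^13 mod 58 for each x (by repeated squaring, reducing mod 58 at every step), the values σ(0), σ(1), …, σ(57) are: 0, 1, 14, 19, 22, 35, 34, 25, 18, 13, 26, 21, 12, 9, 2, 27, 20, 17, 8, 3, 16, 11, 4, 53, 52, 7, 10, 15, 28, 29, 30, 43, 48, 51, 6, 5, 54, 47, 42, 55, 50, 41, 38, 31, 56, 49, 46, 37, 32, 45, 40, 33, 24, 23, 36, 39, 44, 57.
Every element of ℤ_{58} appears exactly once in this list, so σ is a bijection, and in particular injective.
Since σ is injective, we read off the preimage of 19 from the same table: σ(3) = 19, so σ⁻¹(19) = 3.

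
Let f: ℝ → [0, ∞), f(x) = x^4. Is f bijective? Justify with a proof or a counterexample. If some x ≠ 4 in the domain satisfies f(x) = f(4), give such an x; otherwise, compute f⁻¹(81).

f(4) = 256 = (−4)^4 = f(−4) (since 4 is even), with 4 ≠ −4. So f is not injective, hence not bijective.
For the follow-up, such an x exists: taking x = −4 ∈ ℝ gives f(−4) = 256 = f(4) with −4 ≠ 4.

-4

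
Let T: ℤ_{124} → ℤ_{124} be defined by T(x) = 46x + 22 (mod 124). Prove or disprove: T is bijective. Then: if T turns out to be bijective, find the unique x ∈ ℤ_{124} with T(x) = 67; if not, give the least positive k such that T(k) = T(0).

62

By definition, T is injective if T(s) = T(t) implies s = t.
We have gcd(46, 124) = 2 > 1. Taking s = 0 and t = 62: T(0) = 22 and T(62) = 46·62 + 22 = 2874 ≡ 22 (mod 124).
So T(0) = T(62) while 0 ≠ 62, so T is not injective, hence not bijective.
Since T is not bijective, we find the least positive k with T(k) = T(0): this means 46k ≡ 0 (mod 124), i.e. 124 ∣ 46k. Since gcd(46, 124) = 2, dividing through by 2 this holds exactly when 62 ∣ 23k, and as gcd(23, 62) = 1, exactly when 62 ∣ k.
The smallest positive such k is 62.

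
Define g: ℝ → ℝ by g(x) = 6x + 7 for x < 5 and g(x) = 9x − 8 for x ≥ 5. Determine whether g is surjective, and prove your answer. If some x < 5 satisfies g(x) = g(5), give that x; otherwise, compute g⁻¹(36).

Both pieces are strictly increasing (slopes 6 and 9), so each is injective on its own interval.
The left piece maps (−∞, 5) onto (−∞, 37); the right piece maps [5, ∞) onto [37, ∞).
These images together cover ℝ, so g is surjective.
Because the two images are disjoint, no x < 5 has g(x) = g(5), so we compute g⁻¹(36): 36 lies in (−∞, 37), so solve 6x + 7 = 36: x = (36 − 7)/6 = 29/6.

29/6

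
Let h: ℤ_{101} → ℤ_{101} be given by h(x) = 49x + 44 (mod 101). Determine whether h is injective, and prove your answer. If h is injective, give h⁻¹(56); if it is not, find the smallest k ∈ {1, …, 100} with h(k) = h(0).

Suppose h(s) = h(t) in ℤ_{101}. Then 49s + 44 ≡ 49t + 44 (mod 101), therefore 49(s − t) ≡ 0 (mod 101).
Since gcd(49, 101) = 1, 49 is invertible modulo 101, hence s − t ≡ 0 (mod 101), i.e. s = t.
Hence h is injective.
We now compute 49⁻¹ mod 101 explicitly. Euclid's algorithm: 101 = 2·49 + 3, 49 = 16·3 + 1; back-substituting gives 1 = 33·49 − 16·101, so 49⁻¹ ≡ 33 (mod 101).
Since h is injective, we find h⁻¹(56): we need 49x ≡ 56 − 44 ≡ 12 (mod 101). Using 49⁻¹ = 33: x ≡ 33·12 = 396 = 3·101 + 93, so x = 93.
Check: h(93) = 49·93 + 44 = 4601 = 45·101 + 56 ≡ 56 (mod 101).

93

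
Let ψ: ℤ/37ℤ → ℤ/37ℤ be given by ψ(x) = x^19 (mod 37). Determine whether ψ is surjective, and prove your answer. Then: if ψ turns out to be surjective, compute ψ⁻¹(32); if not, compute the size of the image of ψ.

5

Since 37 is prime, the nonzero elements of ℤ/37ℤ form a cyclic group of order 36.
As gcd(19, 36) = 1, raising to the 19th power is a bijection on this group: if s^19 ≡ t^19 then (st^{−1})^19 = 1, and the only element of order dividing gcd(19, 36) = 1 is 1, so s = t.
With ψ(0) = 0 this makes ψ injective on all of ℤ/37ℤ, hence bijective (finite equal-size domain and codomain). In particular ψ is surjective.
Since ψ is surjective, we find the preimage of 32. The inverse of x ↦ x^19 on (ℤ/37ℤ)^× is x ↦ x^19, because 19·19 = 361 = 10·36 + 1 ≡ 1 (mod 36) and x^{36} = 1 for x ≠ 0 (Fermat). So ψ⁻¹(32) = 32^19 mod 37.
Repeated squaring mod 37: 32^1 ≡ 32, 32^2 ≡ 32² = 1024 ≡ 25, 32^4 ≡ 25² = 625 ≡ 33, 32^8 ≡ 33² = 1089 ≡ 16, 32^16 ≡ 16² = 256 ≡ 34. Since 19 = 16 + 2 + 1, 32^19 ≡ 34·25·32: 34·25 = 850 ≡ 36, then 36·32 = 1152 ≡ 5. So 32^19 ≡ 5 (mod 37).
Hence ψ⁻¹(32) = 5.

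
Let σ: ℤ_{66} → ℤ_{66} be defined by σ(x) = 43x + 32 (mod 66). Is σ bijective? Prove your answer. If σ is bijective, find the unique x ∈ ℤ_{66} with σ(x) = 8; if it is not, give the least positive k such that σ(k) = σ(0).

24

By definition, injectivity means: for all u, v in the domain, σ(u) = σ(v) implies u = v.
If σ(u) = σ(v), then 43u ≡ 43v (mod 66). Because gcd(43, 66) = 1, we may cancel 43 to get u ≡ v (mod 66).
We now compute 43⁻¹ mod 66 explicitly. Euclid's algorithm: 66 = 1·43 + 23, 43 = 1·23 + 20, 23 = 1·20 + 3, 20 = 6·3 + 2, 3 = 1·2 + 1; back-substituting gives 1 = 43·43 − 28·66, so 43⁻¹ ≡ 43 (mod 66).
Then y ↦ 43(y − 32) is a two-sided inverse to σ, so every y ∈ ℤ_{66} has a preimage.
Therefore σ is bijective.
Since σ is bijective, we compute σ⁻¹(8): solve 43x + 32 ≡ 8 (mod 66), i.e. 43x ≡ 42 (mod 66).
Multiplying by 43⁻¹ = 43 gives x ≡ 43·42 = 1806 = 27·66 + 24 ≡ 24 (mod 66).
Check: σ(24) = 43·24 + 32 = 1064 = 16·66 + 8 ≡ 8 (mod 66).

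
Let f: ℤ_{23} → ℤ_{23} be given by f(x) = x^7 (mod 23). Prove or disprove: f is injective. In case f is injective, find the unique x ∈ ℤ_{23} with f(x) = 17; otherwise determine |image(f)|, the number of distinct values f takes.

Since 23 is prime, the nonzero elements of ℤ_{23} form a cyclic group of order 22.
As gcd(7, 22) = 1, raising to the 7th power is a bijection on this group: if s^7 ≡ t^7 then (st^{−1})^7 = 1, and the only element of order dividing gcd(7, 22) = 1 is 1, so s = t.
With f(0) = 0 this makes f injective on all of ℤ_{23}, hence bijective (finite equal-size domain and codomain). In particular f is injective.
Since f is injective, we find the preimage of 17. The inverse of x ↦ x^7 on (ℤ_{23})^× is x ↦ x^19, because 7·19 = 133 = 6·22 + 1 ≡ 1 (mod 22) and x^{22} = 1 for x ≠ 0 (Fermat). So f⁻¹(17) = 17^19 mod 23.
Repeated squaring mod 23: 17^1 ≡ 17, 17^2 ≡ 17² = 289 ≡ 13, 17^4 ≡ 13² = 169 ≡ 8, 17^8 ≡ 8² = 64 ≡ 18, 17^16 ≡ 18² = 324 ≡ 2. Since 19 = 16 + 2 + 1, 17^19 ≡ 2·13·17: 2·13 = 26 ≡ 3, then 3·17 = 51 ≡ 5. So 17^19 ≡ 5 (mod 23).
Hence f⁻¹(17) = 5.

5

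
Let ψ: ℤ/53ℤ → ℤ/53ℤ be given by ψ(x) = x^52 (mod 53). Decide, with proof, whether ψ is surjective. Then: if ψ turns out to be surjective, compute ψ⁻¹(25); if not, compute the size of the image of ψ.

ψ(1) = 1^52 = 1.
ψ(2): Repeated squaring mod 53: 2^1 ≡ 2, 2^2 ≡ 2² = 4, 2^4 ≡ 4² = 16, 2^8 ≡ 16² = 256 ≡ 44, 2^16 ≡ 44² = 1936 ≡ 28, 2^32 ≡ 28² = 784 ≡ 42. Since 52 = 32 + 16 + 4, 2^52 ≡ 42·28·16: 42·28 = 1176 ≡ 10, then 10·16 = 160 ≡ 1. So 2^52 ≡ 1 (mod 53).
So ψ(1) = ψ(2) = 1 while 1 ≠ 2, hence ψ is not injective.
A non-injective map from the 53-element set ℤ/53ℤ to itself takes at most 52 distinct values, so it cannot be surjective. Thus ψ is not surjective.
Since ψ is not surjective, we determine |image(ψ)|. Computing x^52 mod 53 for each x (by repeated squaring, reducing mod 53 at every step), the values ψ(0), ψ(1), …, ψ(52) are: 0, 1, 1, 1, 1, 1, 1, 1, 1, 1, 1, 1, 1, 1, 1, 1, 1, 1, 1, 1, 1, 1, 1, 1, 1, 1, 1, 1, 1, 1, 1, 1, 1, 1, 1, 1, 1, 1, 1, 1, 1, 1, 1, 1, 1, 1, 1, 1, 1, 1, 1, 1, 1.
The distinct values are {0, 1}; there are 2 of them.

2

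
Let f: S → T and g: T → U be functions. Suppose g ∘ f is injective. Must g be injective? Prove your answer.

not injective

No. Take S = {0, 1, 2}, T = {0, 1, 2, 3, 4, 5}, U = {0, 1, 2, 3, 4, 5}, f(a) = a for each a ∈ S, and g(b) = 4 if b ∈ {4, 5} else g(b) = b.
Then g ∘ f = f is injective (S ⊂ T and f is the inclusion), but g(4) = g(5) = 4 with 4 ≠ 5, so g is not injective.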